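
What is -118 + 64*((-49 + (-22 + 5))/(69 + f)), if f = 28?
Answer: -15670/97 ≈ -161.55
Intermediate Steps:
-118 + 64*((-49 + (-22 + 5))/(69 + f)) = -118 + 64*((-49 + (-22 + 5))/(69 + 28)) = -118 + 64*((-49 - 17)/97) = -118 + 64*(-66*1/97) = -118 + 64*(-66/97) = -118 - 4224/97 = -15670/97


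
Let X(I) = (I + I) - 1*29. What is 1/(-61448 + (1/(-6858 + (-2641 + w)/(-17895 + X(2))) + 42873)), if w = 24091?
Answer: -12291681/228317976367 ≈ -5.3836e-5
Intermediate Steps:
X(I) = -29 + 2*I (X(I) = 2*I - 29 = -29 + 2*I)
1/(-61448 + (1/(-6858 + (-2641 + w)/(-17895 + X(2))) + 42873)) = 1/(-61448 + (1/(-6858 + (-2641 + 24091)/(-17895 + (-29 + 2*2))) + 42873)) = 1/(-61448 + (1/(-6858 + 21450/(-17895 + (-29 + 4))) + 42873)) = 1/(-61448 + (1/(-6858 + 21450/(-17895 - 25)) + 42873)) = 1/(-61448 + (1/(-6858 + 21450/(-17920)) + 42873)) = 1/(-61448 + (1/(-6858 + 21450*(-1/17920)) + 42873)) = 1/(-61448 + (1/(-6858 - 2145/1792) + 42873)) = 1/(-61448 + (1/(-12291681/1792) + 42873)) = 1/(-61448 + (-1792/12291681 + 42873)) = 1/(-61448 + 526981237721/12291681) = 1/(-228317976367/12291681) = -12291681/228317976367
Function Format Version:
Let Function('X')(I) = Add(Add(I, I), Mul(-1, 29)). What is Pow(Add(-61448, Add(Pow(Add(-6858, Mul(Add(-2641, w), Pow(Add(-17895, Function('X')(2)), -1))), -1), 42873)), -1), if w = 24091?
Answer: Rational(-12291681, 228317976367) ≈ -5.3836e-5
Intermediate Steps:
Function('X')(I) = Add(-29, Mul(2, I)) (Function('X')(I) = Add(Mul(2, I), -29) = Add(-29, Mul(2, I)))
Pow(Add(-61448, Add(Pow(Add(-6858, Mul(Add(-2641, w), Pow(Add(-17895, Function('X')(2)), -1))), -1), 42873)), -1) = Pow(Add(-61448, Add(Pow(Add(-6858, Mul(Add(-2641, 24091), Pow(Add(-17895, Add(-29, Mul(2, 2))), -1))), -1), 42873)), -1) = Pow(Add(-61448, Add(Pow(Add(-6858, Mul(21450, Pow(Add(-17895, Add(-29, 4)), -1))), -1), 42873)), -1) = Pow(Add(-61448, Add(Pow(Add(-6858, Mul(21450, Pow(Add(-17895, -25), -1))), -1), 42873)), -1) = Pow(Add(-61448, Add(Pow(Add(-6858, Mul(21450, Pow(-17920, -1))), -1), 42873)), -1) = Pow(Add(-61448, Add(Pow(Add(-6858, Mul(21450, Rational(-1, 17920))), -1), 42873)), -1) = Pow(Add(-61448, Add(Pow(Add(-6858, Rational(-2145, 1792)), -1), 42873)), -1) = Pow(Add(-61448, Add(Pow(Rational(-12291681, 1792), -1), 42873)), -1) = Pow(Add(-61448, Add(Rational(-1792, 12291681), 42873)), -1) = Pow(Add(-61448, Rational(526981237721, 12291681)), -1) = Pow(Rational(-228317976367, 12291681), -1) = Rational(-12291681, 228317976367)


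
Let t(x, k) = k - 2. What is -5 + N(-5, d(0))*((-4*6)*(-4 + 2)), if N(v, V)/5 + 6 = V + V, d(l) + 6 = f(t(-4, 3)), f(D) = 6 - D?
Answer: -1925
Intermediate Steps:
t(x, k) = -2 + k
d(l) = -1 (d(l) = -6 + (6 - (-2 + 3)) = -6 + (6 - 1*1) = -6 + (6 - 1) = -6 + 5 = -1)
N(v, V) = -30 + 10*V (N(v, V) = -30 + 5*(V + V) = -30 + 5*(2*V) = -30 + 10*V)
-5 + N(-5, d(0))*((-4*6)*(-4 + 2)) = -5 + (-30 + 10*(-1))*((-4*6)*(-4 + 2)) = -5 + (-30 - 10)*(-24*(-2)) = -5 - 40*48 = -5 - 1920 = -1925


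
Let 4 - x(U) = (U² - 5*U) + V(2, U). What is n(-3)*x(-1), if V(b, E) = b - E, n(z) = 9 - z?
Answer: -60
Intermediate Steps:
x(U) = 2 - U² + 6*U (x(U) = 4 - ((U² - 5*U) + (2 - U)) = 4 - (2 + U² - 6*U) = 4 + (-2 - U² + 6*U) = 2 - U² + 6*U)
n(-3)*x(-1) = (9 - 1*(-3))*(2 - 1*(-1)² + 6*(-1)) = (9 + 3)*(2 - 1*1 - 6) = 12*(2 - 1 - 6) = 12*(-5) = -60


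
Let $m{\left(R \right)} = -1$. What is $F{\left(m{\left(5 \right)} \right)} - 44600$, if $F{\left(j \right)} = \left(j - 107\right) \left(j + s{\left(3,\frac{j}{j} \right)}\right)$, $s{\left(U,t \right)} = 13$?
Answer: $-45896$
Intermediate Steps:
$F{\left(j \right)} = \left(-107 + j\right) \left(13 + j\right)$ ($F{\left(j \right)} = \left(j - 107\right) \left(j + 13\right) = \left(-107 + j\right) \left(13 + j\right)$)
$F{\left(m{\left(5 \right)} \right)} - 44600 = \left(-1391 + \left(-1\right)^{2} - -94\right) - 44600 = \left(-1391 + 1 + 94\right) - 44600 = -1296 - 44600 = -45896$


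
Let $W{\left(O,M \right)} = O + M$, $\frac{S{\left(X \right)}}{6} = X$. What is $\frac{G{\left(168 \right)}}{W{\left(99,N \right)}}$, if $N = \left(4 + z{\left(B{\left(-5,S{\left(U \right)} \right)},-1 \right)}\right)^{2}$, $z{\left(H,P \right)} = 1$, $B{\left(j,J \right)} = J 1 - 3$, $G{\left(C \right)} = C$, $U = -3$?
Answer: $\frac{42}{31} \approx 1.3548$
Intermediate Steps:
$S{\left(X \right)} = 6 X$
$B{\left(j,J \right)} = -3 + J$ ($B{\left(j,J \right)} = J - 3 = -3 + J$)
$N = 25$ ($N = \left(4 + 1\right)^{2} = 5^{2} = 25$)
$W{\left(O,M \right)} = M + O$
$\frac{G{\left(168 \right)}}{W{\left(99,N \right)}} = \frac{168}{25 + 99} = \frac{168}{124} = 168 \cdot \frac{1}{124} = \frac{42}{31}$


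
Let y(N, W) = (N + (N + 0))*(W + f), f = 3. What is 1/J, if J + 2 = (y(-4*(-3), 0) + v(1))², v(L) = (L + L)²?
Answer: 1/5774 ≈ 0.00017319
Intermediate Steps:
y(N, W) = 2*N*(3 + W) (y(N, W) = (N + (N + 0))*(W + 3) = (N + N)*(3 + W) = (2*N)*(3 + W) = 2*N*(3 + W))
v(L) = 4*L² (v(L) = (2*L)² = 4*L²)
J = 5774 (J = -2 + (2*(-4*(-3))*(3 + 0) + 4*1²)² = -2 + (2*12*3 + 4*1)² = -2 + (72 + 4)² = -2 + 76² = -2 + 5776 = 5774)
1/J = 1/5774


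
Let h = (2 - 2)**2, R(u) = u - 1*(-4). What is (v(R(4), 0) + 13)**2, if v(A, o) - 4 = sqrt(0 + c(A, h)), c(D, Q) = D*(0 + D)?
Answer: 625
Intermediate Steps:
R(u) = 4 + u (R(u) = u + 4 = 4 + u)
h = 0 (h = 0**2 = 0)
c(D, Q) = D**2 (c(D, Q) = D*D = D**2)
v(A, o) = 4 + sqrt(A**2) (v(A, o) = 4 + sqrt(0 + A**2) = 4 + sqrt(A**2))
(v(R(4), 0) + 13)**2 = ((4 + sqrt((4 + 4)**2)) + 13)**2 = ((4 + sqrt(8**2)) + 13)**2 = ((4 + sqrt(64)) + 13)**2 = ((4 + 8) + 13)**2 = (12 + 13)**2 = 25**2 = 625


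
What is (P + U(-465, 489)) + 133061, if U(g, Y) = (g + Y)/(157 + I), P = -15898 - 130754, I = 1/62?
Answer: -44102299/3245 ≈ -13591.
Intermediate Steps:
I = 1/62 ≈ 0.016129
P = -146652
U(g, Y) = 62*Y/9735 + 62*g/9735 (U(g, Y) = (g + Y)/(157 + 1/62) = (Y + g)/(9735/62) = (Y + g)*(62/9735) = 62*Y/9735 + 62*g/9735)
(P + U(-465, 489)) + 133061 = (-146652 + ((62/9735)*489 + (62/9735)*(-465))) + 133061 = (-146652 + (10106/3245 - 1922/649)) + 133061 = (-146652 + 496/3245) + 133061 = -475885244/3245 + 133061 = -44102299/3245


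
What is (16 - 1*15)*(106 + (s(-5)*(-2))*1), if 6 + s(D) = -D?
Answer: 108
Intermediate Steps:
s(D) = -6 - D
(16 - 1*15)*(106 + (s(-5)*(-2))*1) = (16 - 1*15)*(106 + ((-6 - 1*(-5))*(-2))*1) = (16 - 15)*(106 + ((-6 + 5)*(-2))*1) = 1*(106 - 1*(-2)*1) = 1*(106 + 2*1) = 1*(106 + 2) = 1*108 = 108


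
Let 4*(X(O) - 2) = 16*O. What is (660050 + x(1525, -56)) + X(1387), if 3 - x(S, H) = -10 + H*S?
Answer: 751013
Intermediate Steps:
X(O) = 2 + 4*O (X(O) = 2 + (16*O)/4 = 2 + 4*O)
x(S, H) = 13 - H*S (x(S, H) = 3 - (-10 + H*S) = 3 + (10 - H*S) = 13 - H*S)
(660050 + x(1525, -56)) + X(1387) = (660050 + (13 - 1*(-56)*1525)) + (2 + 4*1387) = (660050 + (13 + 85400)) + (2 + 5548) = (660050 + 85413) + 5550 = 745463 + 5550 = 751013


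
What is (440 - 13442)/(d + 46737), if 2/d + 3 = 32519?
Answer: -211386516/759850147 ≈ -0.27819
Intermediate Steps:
d = 1/16258 (d = 2/(-3 + 32519) = 2/32516 = 2*(1/32516) = 1/16258 ≈ 6.1508e-5)
(440 - 13442)/(d + 46737) = (440 - 13442)/(1/16258 + 46737) = -13002/759850147/16258 = -13002*16258/759850147 = -211386516/759850147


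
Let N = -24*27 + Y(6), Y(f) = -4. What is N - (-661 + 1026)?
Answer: -1017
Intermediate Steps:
N = -652 (N = -24*27 - 4 = -648 - 4 = -652)
N - (-661 + 1026) = -652 - (-661 + 1026) = -652 - 1*365 = -652 - 365 = -1017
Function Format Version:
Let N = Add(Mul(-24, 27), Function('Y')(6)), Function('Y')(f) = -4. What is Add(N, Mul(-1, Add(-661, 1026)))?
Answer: -1017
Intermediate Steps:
N = -652 (N = Add(Mul(-24, 27), -4) = Add(-648, -4) = -652)
Add(N, Mul(-1, Add(-661, 1026))) = Add(-652, Mul(-1, Add(-661, 1026))) = Add(-652, Mul(-1, 365)) = Add(-652, -365) = -1017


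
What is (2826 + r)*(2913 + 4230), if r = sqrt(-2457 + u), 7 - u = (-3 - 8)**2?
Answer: 20186118 + 7143*I*sqrt(2571) ≈ 2.0186e+7 + 3.6219e+5*I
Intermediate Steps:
u = -114 (u = 7 - (-3 - 8)**2 = 7 - 1*(-11)**2 = 7 - 1*121 = 7 - 121 = -114)
r = I*sqrt(2571) (r = sqrt(-2457 - 114) = sqrt(-2571) = I*sqrt(2571) ≈ 50.705*I)
(2826 + r)*(2913 + 4230) = (2826 + I*sqrt(2571))*(2913 + 4230) = (2826 + I*sqrt(2571))*7143 = 20186118 + 7143*I*sqrt(2571)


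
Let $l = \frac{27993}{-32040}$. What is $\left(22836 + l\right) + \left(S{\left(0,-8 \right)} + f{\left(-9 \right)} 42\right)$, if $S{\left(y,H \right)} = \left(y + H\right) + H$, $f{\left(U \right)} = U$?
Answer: $\frac{239671229}{10680} \approx 22441.0$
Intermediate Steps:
$l = - \frac{9331}{10680}$ ($l = 27993 \left(- \frac{1}{32040}\right) = - \frac{9331}{10680} \approx -0.87369$)
$S{\left(y,H \right)} = y + 2 H$ ($S{\left(y,H \right)} = \left(H + y\right) + H = y + 2 H$)
$\left(22836 + l\right) + \left(S{\left(0,-8 \right)} + f{\left(-9 \right)} 42\right) = \left(22836 - \frac{9331}{10680}\right) + \left(\left(0 + 2 \left(-8\right)\right) - 378\right) = \frac{243879149}{10680} + \left(\left(0 - 16\right) - 378\right) = \frac{243879149}{10680} - 394 = \frac{239671229}{10680}$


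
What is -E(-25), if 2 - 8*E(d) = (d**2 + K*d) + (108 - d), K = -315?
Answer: 8631/8 ≈ 1078.9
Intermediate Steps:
E(d) = -53/4 - d**2/8 + 79*d/2 (E(d) = 1/4 - ((d**2 - 315*d) + (108 - d))/8 = 1/4 - (108 + d**2 - 316*d)/8 = 1/4 + (-27/2 - d**2/8 + 79*d/2) = -53/4 - d**2/8 + 79*d/2)
-E(-25) = -(-53/4 - 1/8*(-25)**2 + (79/2)*(-25)) = -(-53/4 - 1/8*625 - 1975/2) = -(-53/4 - 625/8 - 1975/2) = -1*(-8631/8) = 8631/8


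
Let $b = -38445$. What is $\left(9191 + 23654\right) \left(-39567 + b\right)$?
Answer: $-2562304140$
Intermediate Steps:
$\left(9191 + 23654\right) \left(-39567 + b\right) = \left(9191 + 23654\right) \left(-39567 - 38445\right) = 32845 \left(-78012\right) = -2562304140$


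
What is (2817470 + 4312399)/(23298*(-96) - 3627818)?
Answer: -7129869/5864426 ≈ -1.2158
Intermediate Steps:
(2817470 + 4312399)/(23298*(-96) - 3627818) = 7129869/(-2236608 - 3627818) = 7129869/(-5864426) = 7129869*(-1/5864426) = -7129869/5864426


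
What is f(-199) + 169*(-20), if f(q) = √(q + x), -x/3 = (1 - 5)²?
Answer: -3380 + I*√247 ≈ -3380.0 + 15.716*I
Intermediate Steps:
x = -48 (x = -3*(1 - 5)² = -3*(-4)² = -3*16 = -48)
f(q) = √(-48 + q) (f(q) = √(q - 48) = √(-48 + q))
f(-199) + 169*(-20) = √(-48 - 199) + 169*(-20) = √(-247) - 3380 = I*√247 - 3380 = -3380 + I*√247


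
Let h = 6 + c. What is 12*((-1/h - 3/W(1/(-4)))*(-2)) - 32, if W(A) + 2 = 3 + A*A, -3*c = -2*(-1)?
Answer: 1369/34 ≈ 40.265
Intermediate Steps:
c = -⅔ (c = -(-2)*(-1)/3 = -⅓*2 = -⅔ ≈ -0.66667)
h = 16/3 (h = 6 - ⅔ = 16/3 ≈ 5.3333)
W(A) = 1 + A² (W(A) = -2 + (3 + A*A) = -2 + (3 + A²) = 1 + A²)
12*((-1/h - 3/W(1/(-4)))*(-2)) - 32 = 12*((-1/16/3 - 3/(1 + (1/(-4))²))*(-2)) - 32 = 12*((-1*3/16 - 3/(1 + (-¼)²))*(-2)) - 32 = 12*((-3/16 - 3/(1 + 1/16))*(-2)) - 32 = 12*((-3/16 - 3/17/16)*(-2)) - 32 = 12*((-3/16 - 3*16/17)*(-2)) - 32 = 12*((-3/16 - 48/17)*(-2)) - 32 = 12*(-819/272*(-2)) - 32 = 12*(819/136) - 32 = 2457/34 - 32 = 1369/34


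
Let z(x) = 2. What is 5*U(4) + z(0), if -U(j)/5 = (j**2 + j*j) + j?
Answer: -898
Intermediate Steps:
U(j) = -10*j**2 - 5*j (U(j) = -5*((j**2 + j*j) + j) = -5*((j**2 + j**2) + j) = -5*(2*j**2 + j) = -5*(j + 2*j**2) = -10*j**2 - 5*j)
5*U(4) + z(0) = 5*(-5*4*(1 + 2*4)) + 2 = 5*(-5*4*(1 + 8)) + 2 = 5*(-5*4*9) + 2 = 5*(-180) + 2 = -900 + 2 = -898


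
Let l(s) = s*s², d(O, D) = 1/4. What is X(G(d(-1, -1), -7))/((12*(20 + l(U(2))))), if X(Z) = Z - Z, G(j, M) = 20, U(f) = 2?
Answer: 0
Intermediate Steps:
d(O, D) = ¼
l(s) = s³
X(Z) = 0
X(G(d(-1, -1), -7))/((12*(20 + l(U(2))))) = 0/((12*(20 + 2³))) = 0/((12*(20 + 8))) = 0/((12*28)) = 0/336 = 0*(1/336) = 0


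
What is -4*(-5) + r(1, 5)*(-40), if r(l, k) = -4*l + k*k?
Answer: -820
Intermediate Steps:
r(l, k) = k² - 4*l (r(l, k) = -4*l + k² = k² - 4*l)
-4*(-5) + r(1, 5)*(-40) = -4*(-5) + (5² - 4*1)*(-40) = 20 + (25 - 4)*(-40) = 20 + 21*(-40) = 20 - 840 = -820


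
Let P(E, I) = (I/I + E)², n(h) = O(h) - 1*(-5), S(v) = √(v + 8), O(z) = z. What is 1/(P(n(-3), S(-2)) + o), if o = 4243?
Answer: 1/4252 ≈ 0.00023518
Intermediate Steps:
S(v) = √(8 + v)
n(h) = 5 + h (n(h) = h - 1*(-5) = h + 5 = 5 + h)
P(E, I) = (1 + E)²
1/(P(n(-3), S(-2)) + o) = 1/((1 + (5 - 3))² + 4243) = 1/((1 + 2)² + 4243) = 1/(3² + 4243) = 1/(9 + 4243) = 1/4252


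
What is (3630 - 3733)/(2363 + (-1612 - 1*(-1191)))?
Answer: -103/1942 ≈ -0.053038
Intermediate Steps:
(3630 - 3733)/(2363 + (-1612 - 1*(-1191))) = -103/(2363 + (-1612 + 1191)) = -103/(2363 - 421) = -103/1942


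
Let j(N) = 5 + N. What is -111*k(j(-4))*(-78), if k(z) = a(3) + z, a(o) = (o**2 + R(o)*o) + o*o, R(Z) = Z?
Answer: 242424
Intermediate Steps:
a(o) = 3*o**2 (a(o) = (o**2 + o*o) + o*o = (o**2 + o**2) + o**2 = 2*o**2 + o**2 = 3*o**2)
k(z) = 27 + z (k(z) = 3*3**2 + z = 3*9 + z = 27 + z)
-111*k(j(-4))*(-78) = -111*(27 + (5 - 4))*(-78) = -111*(27 + 1)*(-78) = -111*28*(-78) = -3108*(-78) = 242424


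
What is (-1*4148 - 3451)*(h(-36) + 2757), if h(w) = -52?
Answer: -20555295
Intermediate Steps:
(-1*4148 - 3451)*(h(-36) + 2757) = (-1*4148 - 3451)*(-52 + 2757) = (-4148 - 3451)*2705 = -7599*2705 = -20555295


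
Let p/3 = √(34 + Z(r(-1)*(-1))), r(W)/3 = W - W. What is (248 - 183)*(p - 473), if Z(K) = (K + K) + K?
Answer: -30745 + 195*√34 ≈ -29608.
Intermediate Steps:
r(W) = 0 (r(W) = 3*(W - W) = 3*0 = 0)
Z(K) = 3*K (Z(K) = 2*K + K = 3*K)
p = 3*√34 (p = 3*√(34 + 3*(0*(-1))) = 3*√(34 + 3*0) = 3*√(34 + 0) = 3*√34 ≈ 17.493)
(248 - 183)*(p - 473) = (248 - 183)*(3*√34 - 473) = 65*(-473 + 3*√34) = -30745 + 195*√34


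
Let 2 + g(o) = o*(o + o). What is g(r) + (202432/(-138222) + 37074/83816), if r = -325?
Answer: 611835421957903/2896303788 ≈ 2.1125e+5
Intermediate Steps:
g(o) = -2 + 2*o² (g(o) = -2 + o*(o + o) = -2 + o*(2*o) = -2 + 2*o²)
g(r) + (202432/(-138222) + 37074/83816) = (-2 + 2*(-325)²) + (202432/(-138222) + 37074/83816) = (-2 + 2*105625) + (202432*(-1/138222) + 37074*(1/83816)) = (-2 + 211250) + (-101216/69111 + 18537/41908) = 211248 - 2960649521/2896303788 = 611835421957903/2896303788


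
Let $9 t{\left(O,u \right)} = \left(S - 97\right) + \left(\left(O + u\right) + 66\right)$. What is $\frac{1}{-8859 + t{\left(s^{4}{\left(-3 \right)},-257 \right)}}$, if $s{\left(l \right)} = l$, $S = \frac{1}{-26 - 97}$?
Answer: $- \frac{1107}{9832375} \approx -0.00011259$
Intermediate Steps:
$S = - \frac{1}{123}$ ($S = \frac{1}{-123} = - \frac{1}{123} \approx -0.0081301$)
$t{\left(O,u \right)} = - \frac{3814}{1107} + \frac{O}{9} + \frac{u}{9}$ ($t{\left(O,u \right)} = \frac{\left(- \frac{1}{123} - 97\right) + \left(\left(O + u\right) + 66\right)}{9} = \frac{- \frac{11932}{123} + \left(66 + O + u\right)}{9} = \frac{- \frac{3814}{123} + O + u}{9} = - \frac{3814}{1107} + \frac{O}{9} + \frac{u}{9}$)
$\frac{1}{-8859 + t{\left(s^{4}{\left(-3 \right)},-257 \right)}} = \frac{1}{-8859 + \left(- \frac{3814}{1107} + \frac{\left(-3\right)^{4}}{9} + \frac{1}{9} \left(-257\right)\right)} = \frac{1}{-8859 - \frac{25462}{1107}} = \frac{1}{- \frac{9832375}{1107}} = - \frac{1107}{9832375}$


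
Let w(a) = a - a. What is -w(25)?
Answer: 0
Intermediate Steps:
w(a) = 0
-w(25) = -1*0 = 0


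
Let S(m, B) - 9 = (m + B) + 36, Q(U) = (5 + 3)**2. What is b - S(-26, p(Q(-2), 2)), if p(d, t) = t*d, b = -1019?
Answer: -1166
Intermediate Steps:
Q(U) = 64 (Q(U) = 8**2 = 64)
p(d, t) = d*t
S(m, B) = 45 + B + m (S(m, B) = 9 + ((m + B) + 36) = 9 + ((B + m) + 36) = 9 + (36 + B + m) = 45 + B + m)
b - S(-26, p(Q(-2), 2)) = -1019 - (45 + 64*2 - 26) = -1019 - (45 + 128 - 26) = -1019 - 1*147 = -1019 - 147 = -1166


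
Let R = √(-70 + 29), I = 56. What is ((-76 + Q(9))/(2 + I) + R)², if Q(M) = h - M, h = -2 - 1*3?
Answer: (45 - 29*I*√41)²/841 ≈ -38.592 - 19.872*I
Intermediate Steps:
h = -5 (h = -2 - 3 = -5)
R = I*√41 (R = √(-41) = I*√41 ≈ 6.4031*I)
Q(M) = -5 - M
((-76 + Q(9))/(2 + I) + R)² = ((-76 + (-5 - 1*9))/(2 + 56) + I*√41)² = ((-76 + (-5 - 9))/58 + I*√41)² = ((-76 - 14)*(1/58) + I*√41)² = (-90*1/58 + I*√41)² = (-45/29 + I*√41)²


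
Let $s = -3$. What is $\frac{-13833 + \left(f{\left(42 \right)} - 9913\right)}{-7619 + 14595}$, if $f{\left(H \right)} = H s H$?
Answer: $- \frac{14519}{3488} \approx -4.1626$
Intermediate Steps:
$f{\left(H \right)} = - 3 H^{2}$ ($f{\left(H \right)} = H \left(-3\right) H = - 3 H H = - 3 H^{2}$)
$\frac{-13833 + \left(f{\left(42 \right)} - 9913\right)}{-7619 + 14595} = \frac{-13833 - \left(9913 + 3 \cdot 42^{2}\right)}{-7619 + 14595} = \frac{-13833 - 15205}{6976} = \left(-13833 - 15205\right) \frac{1}{6976} = \left(-29038\right) \frac{1}{6976} = - \frac{14519}{3488}$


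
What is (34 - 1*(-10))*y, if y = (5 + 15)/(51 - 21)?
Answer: 88/3 ≈ 29.333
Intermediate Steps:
y = 2/3 (y = 20/30 = 20*(1/30) = 2/3 ≈ 0.66667)
(34 - 1*(-10))*y = (34 - 1*(-10))*(2/3) = (34 + 10)*(2/3) = 44*(2/3) = 88/3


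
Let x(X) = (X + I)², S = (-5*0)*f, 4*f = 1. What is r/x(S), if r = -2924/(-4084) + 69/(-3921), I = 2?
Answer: 465967/2668894 ≈ 0.17459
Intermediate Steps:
f = ¼ (f = (¼)*1 = ¼ ≈ 0.25000)
S = 0 (S = -5*0*(¼) = 0*(¼) = 0)
x(X) = (2 + X)² (x(X) = (X + 2)² = (2 + X)²)
r = 931934/1334447 (r = -2924*(-1/4084) + 69*(-1/3921) = 731/1021 - 23/1307 = 931934/1334447 ≈ 0.69837)
r/x(S) = 931934/(1334447*((2 + 0)²)) = 931934/(1334447*(2²)) = (931934/1334447)/4 = (931934/1334447)*(¼) = 465967/2668894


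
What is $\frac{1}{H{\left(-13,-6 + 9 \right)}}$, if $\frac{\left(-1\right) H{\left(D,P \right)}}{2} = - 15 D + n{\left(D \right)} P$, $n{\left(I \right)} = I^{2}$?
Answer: $- \frac{1}{1404} \approx -0.00071225$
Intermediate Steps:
$H{\left(D,P \right)} = 30 D - 2 P D^{2}$ ($H{\left(D,P \right)} = - 2 \left(- 15 D + D^{2} P\right) = - 2 \left(- 15 D + P D^{2}\right) = 30 D - 2 P D^{2}$)
$\frac{1}{H{\left(-13,-6 + 9 \right)}} = \frac{1}{2 \left(-13\right) \left(15 - - 13 \left(-6 + 9\right)\right)} = \frac{1}{2 \left(-13\right) \left(15 - \left(-13\right) 3\right)} = \frac{1}{2 \left(-13\right) \left(15 + 39\right)} = \frac{1}{2 \left(-13\right) 54} = \frac{1}{-1404} = - \frac{1}{1404}$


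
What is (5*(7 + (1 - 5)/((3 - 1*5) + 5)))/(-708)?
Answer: -85/2124 ≈ -0.040019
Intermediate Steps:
(5*(7 + (1 - 5)/((3 - 1*5) + 5)))/(-708) = (5*(7 - 4/((3 - 5) + 5)))*(-1/708) = (5*(7 - 4/(-2 + 5)))*(-1/708) = (5*(7 - 4/3))*(-1/708) = (5*(17/3))*(-1/708) = (85/3)*(-1/708) = -85/2124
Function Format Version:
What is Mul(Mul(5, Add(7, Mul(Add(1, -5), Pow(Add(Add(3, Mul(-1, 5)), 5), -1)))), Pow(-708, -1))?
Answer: Rational(-85, 2124) ≈ -0.040019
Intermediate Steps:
Mul(Mul(5, Add(7, Mul(Add(1, -5), Pow(Add(Add(3, Mul(-1, 5)), 5), -1)))), Pow(-708, -1)) = Mul(Mul(5, Add(7, Mul(-4, Pow(Add(Add(3, -5), 5), -1)))), Rational(-1, 708)) = Mul(Mul(5, Add(7, Mul(-4, Pow(Add(-2, 5), -1)))), Rational(-1, 708)) = Mul(Mul(5, Add(7, Mul(-4, Pow(3, -1)))), Rational(-1, 708)) = Mul(Mul(5, Add(7, Mul(-4, Rational(1, 3)))), Rational(-1, 708)) = Mul(Mul(5, Add(7, Rational(-4, 3))), Rational(-1, 708)) = Mul(Mul(5, Rational(17, 3)), Rational(-1, 708)) = Mul(Rational(85, 3), Rational(-1, 708)) = Rational(-85, 2124)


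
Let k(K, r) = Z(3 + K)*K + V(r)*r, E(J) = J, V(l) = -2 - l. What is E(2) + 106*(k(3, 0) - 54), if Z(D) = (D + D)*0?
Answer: -5722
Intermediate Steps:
Z(D) = 0 (Z(D) = (2*D)*0 = 0)
k(K, r) = r*(-2 - r) (k(K, r) = 0*K + (-2 - r)*r = 0 + r*(-2 - r) = r*(-2 - r))
E(2) + 106*(k(3, 0) - 54) = 2 + 106*(-1*0*(2 + 0) - 54) = 2 + 106*(-1*0*2 - 54) = 2 + 106*(0 - 54) = 2 + 106*(-54) = 2 - 5724 = -5722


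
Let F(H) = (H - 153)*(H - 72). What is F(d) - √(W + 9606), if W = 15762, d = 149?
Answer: -308 - 2*√6342 ≈ -467.27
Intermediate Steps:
F(H) = (-153 + H)*(-72 + H)
F(d) - √(W + 9606) = (11016 + 149² - 225*149) - √(15762 + 9606) = (11016 + 22201 - 33525) - √25368 = -308 - 2*√6342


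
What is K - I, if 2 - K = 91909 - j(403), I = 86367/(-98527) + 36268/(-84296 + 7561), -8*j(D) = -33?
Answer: -5558549347247087/60483754760 ≈ -91902.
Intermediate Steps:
j(D) = 33/8 (j(D) = -1/8*(-33) = 33/8)
I = -10200748981/7560469345 (I = 86367*(-1/98527) + 36268/(-76735) = -86367/98527 + 36268*(-1/76735) = -86367/98527 - 36268/76735 = -10200748981/7560469345 ≈ -1.3492)
K = -735223/8 (K = 2 - (91909 - 1*33/8) = 2 - (91909 - 33/8) = 2 - 1*735239/8 = 2 - 735239/8 = -735223/8 ≈ -91903.)
K - I = -735223/8 - 1*(-10200748981/7560469345) = -735223/8 + 10200748981/7560469345 = -5558549347247087/60483754760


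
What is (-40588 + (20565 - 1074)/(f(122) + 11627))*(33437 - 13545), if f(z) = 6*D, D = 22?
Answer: -9493552501492/11759 ≈ -8.0734e+8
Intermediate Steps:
f(z) = 132 (f(z) = 6*22 = 132)
(-40588 + (20565 - 1074)/(f(122) + 11627))*(33437 - 13545) = (-40588 + (20565 - 1074)/(132 + 11627))*(33437 - 13545) = (-40588 + 19491/11759)*19892 = -477254801/11759*19892 = -9493552501492/11759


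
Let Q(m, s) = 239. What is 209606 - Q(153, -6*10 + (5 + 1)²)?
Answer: 209367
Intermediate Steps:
209606 - Q(153, -6*10 + (5 + 1)²) = 209606 - 1*239 = 209606 - 239 = 209367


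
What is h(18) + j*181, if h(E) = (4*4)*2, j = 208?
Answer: 37680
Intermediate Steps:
h(E) = 32 (h(E) = 16*2 = 32)
h(18) + j*181 = 32 + 208*181 = 32 + 37648 = 37680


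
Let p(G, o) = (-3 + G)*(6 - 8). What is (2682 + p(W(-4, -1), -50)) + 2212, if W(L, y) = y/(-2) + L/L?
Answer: 4897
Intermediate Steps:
W(L, y) = 1 - y/2 (W(L, y) = y*(-½) + 1 = -y/2 + 1 = 1 - y/2)
p(G, o) = 6 - 2*G (p(G, o) = (-3 + G)*(-2) = 6 - 2*G)
(2682 + p(W(-4, -1), -50)) + 2212 = (2682 + (6 - 2*(1 - ½*(-1)))) + 2212 = (2682 + (6 - 2*(1 + ½))) + 2212 = (2682 + (6 - 2*3/2)) + 2212 = (2682 + (6 - 3)) + 2212 = (2682 + 3) + 2212 = 2685 + 2212 = 4897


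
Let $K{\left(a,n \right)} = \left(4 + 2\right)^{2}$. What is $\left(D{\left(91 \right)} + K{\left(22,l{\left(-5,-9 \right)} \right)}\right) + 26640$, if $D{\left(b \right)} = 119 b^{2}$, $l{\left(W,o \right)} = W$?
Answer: $1012115$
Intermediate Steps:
$K{\left(a,n \right)} = 36$ ($K{\left(a,n \right)} = 6^{2} = 36$)
$\left(D{\left(91 \right)} + K{\left(22,l{\left(-5,-9 \right)} \right)}\right) + 26640 = \left(119 \cdot 91^{2} + 36\right) + 26640 = \left(119 \cdot 8281 + 36\right) + 26640 = \left(985439 + 36\right) + 26640 = 985475 + 26640 = 1012115$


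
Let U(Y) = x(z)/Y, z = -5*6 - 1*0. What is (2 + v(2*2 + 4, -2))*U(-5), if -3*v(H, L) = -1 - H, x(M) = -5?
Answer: 5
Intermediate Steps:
z = -30 (z = -30 + 0 = -30)
v(H, L) = 1/3 + H/3 (v(H, L) = -(-1 - H)/3 = 1/3 + H/3)
U(Y) = -5/Y
(2 + v(2*2 + 4, -2))*U(-5) = (2 + (1/3 + (2*2 + 4)/3))*(-5/(-5)) = (2 + (1/3 + (4 + 4)/3))*(-5*(-1/5)) = (2 + (1/3 + (1/3)*8))*1 = (2 + (1/3 + 8/3))*1 = (2 + 3)*1 = 5*1 = 5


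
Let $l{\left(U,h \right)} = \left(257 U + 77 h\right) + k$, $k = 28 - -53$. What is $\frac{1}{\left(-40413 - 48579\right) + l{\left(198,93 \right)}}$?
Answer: $- \frac{1}{30864} \approx -3.24 \cdot 10^{-5}$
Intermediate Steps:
$k = 81$ ($k = 28 + 53 = 81$)
$l{\left(U,h \right)} = 81 + 77 h + 257 U$ ($l{\left(U,h \right)} = \left(257 U + 77 h\right) + 81 = \left(77 h + 257 U\right) + 81 = 81 + 77 h + 257 U$)
$\frac{1}{\left(-40413 - 48579\right) + l{\left(198,93 \right)}} = \frac{1}{\left(-40413 - 48579\right) + \left(81 + 77 \cdot 93 + 257 \cdot 198\right)} = \frac{1}{\left(-40413 - 48579\right) + \left(81 + 7161 + 50886\right)} = \frac{1}{-88992 + 58128} = \frac{1}{-30864} = - \frac{1}{30864}$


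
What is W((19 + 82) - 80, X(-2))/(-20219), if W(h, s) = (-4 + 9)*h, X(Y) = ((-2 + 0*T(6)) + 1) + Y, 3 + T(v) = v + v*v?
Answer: -105/20219 ≈ -0.0051931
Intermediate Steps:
T(v) = -3 + v + v**2 (T(v) = -3 + (v + v*v) = -3 + (v + v**2) = -3 + v + v**2)
X(Y) = -1 + Y (X(Y) = ((-2 + 0*(-3 + 6 + 6**2)) + 1) + Y = ((-2 + 0*(-3 + 6 + 36)) + 1) + Y = ((-2 + 0*39) + 1) + Y = ((-2 + 0) + 1) + Y = (-2 + 1) + Y = -1 + Y)
W(h, s) = 5*h
W((19 + 82) - 80, X(-2))/(-20219) = (5*((19 + 82) - 80))/(-20219) = (5*(101 - 80))*(-1/20219) = (5*21)*(-1/20219) = 105*(-1/20219) = -105/20219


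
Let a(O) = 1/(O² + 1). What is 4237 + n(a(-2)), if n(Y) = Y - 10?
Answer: 21136/5 ≈ 4227.2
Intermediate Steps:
a(O) = 1/(1 + O²)
n(Y) = -10 + Y
4237 + n(a(-2)) = 4237 + (-10 + 1/(1 + (-2)²)) = 4237 + (-10 + 1/(1 + 4)) = 4237 + (-10 + 1/5) = 4237 + (-10 + ⅕) = 4237 - 49/5 = 21136/5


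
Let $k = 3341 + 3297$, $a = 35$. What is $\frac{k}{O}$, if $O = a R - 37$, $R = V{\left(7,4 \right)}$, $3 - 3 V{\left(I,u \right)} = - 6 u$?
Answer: $\frac{3319}{139} \approx 23.878$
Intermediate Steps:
$V{\left(I,u \right)} = 1 + 2 u$ ($V{\left(I,u \right)} = 1 - \frac{\left(-6\right) u}{3} = 1 + 2 u$)
$R = 9$ ($R = 1 + 2 \cdot 4 = 1 + 8 = 9$)
$k = 6638$
$O = 278$ ($O = 35 \cdot 9 - 37 = 315 - 37 = 278$)
$\frac{k}{O} = \frac{6638}{278} = 6638 \cdot \frac{1}{278} = \frac{3319}{139}$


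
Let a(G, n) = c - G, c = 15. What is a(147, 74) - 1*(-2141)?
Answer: 2009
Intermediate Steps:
a(G, n) = 15 - G
a(147, 74) - 1*(-2141) = (15 - 1*147) - 1*(-2141) = (15 - 147) + 2141 = -132 + 2141 = 2009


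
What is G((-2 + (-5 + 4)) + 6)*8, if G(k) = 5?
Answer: 40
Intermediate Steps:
G((-2 + (-5 + 4)) + 6)*8 = 5*8 = 40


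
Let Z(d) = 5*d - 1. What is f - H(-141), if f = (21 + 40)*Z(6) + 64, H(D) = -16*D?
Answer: -423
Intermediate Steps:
Z(d) = -1 + 5*d
f = 1833 (f = (21 + 40)*(-1 + 5*6) + 64 = 61*(-1 + 30) + 64 = 61*29 + 64 = 1769 + 64 = 1833)
f - H(-141) = 1833 - (-16)*(-141) = 1833 - 1*2256 = 1833 - 2256 = -423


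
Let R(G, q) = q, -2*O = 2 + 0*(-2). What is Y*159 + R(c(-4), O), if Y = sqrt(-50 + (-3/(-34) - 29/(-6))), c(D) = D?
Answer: -1 + 583*I*sqrt(969)/17 ≈ -1.0 + 1067.5*I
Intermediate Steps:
O = -1 (O = -(2 + 0*(-2))/2 = -(2 + 0)/2 = -1/2*2 = -1)
Y = 11*I*sqrt(969)/51 (Y = sqrt(-50 + (-3*(-1/34) - 29*(-1/6))) = sqrt(-50 + (3/34 + 29/6)) = sqrt(-50 + 251/51) = sqrt(-2299/51) = 11*I*sqrt(969)/51 ≈ 6.7141*I)
Y*159 + R(c(-4), O) = (11*I*sqrt(969)/51)*159 - 1 = 583*I*sqrt(969)/17 - 1 = -1 + 583*I*sqrt(969)/17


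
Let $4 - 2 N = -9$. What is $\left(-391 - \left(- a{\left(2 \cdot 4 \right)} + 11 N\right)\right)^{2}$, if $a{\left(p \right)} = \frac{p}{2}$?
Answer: $\frac{840889}{4} \approx 2.1022 \cdot 10^{5}$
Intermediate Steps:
$a{\left(p \right)} = \frac{p}{2}$ ($a{\left(p \right)} = p \frac{1}{2} = \frac{p}{2}$)
$N = \frac{13}{2}$ ($N = 2 - - \frac{9}{2} = 2 + \frac{9}{2} = \frac{13}{2} \approx 6.5$)
$\left(-391 - \left(- a{\left(2 \cdot 4 \right)} + 11 N\right)\right)^{2} = \left(-391 + \left(\frac{2 \cdot 4}{2} - \frac{143}{2}\right)\right)^{2} = \left(-391 + \left(\frac{1}{2} \cdot 8 - \frac{143}{2}\right)\right)^{2} = \left(-391 + \left(4 - \frac{143}{2}\right)\right)^{2} = \left(-391 - \frac{135}{2}\right)^{2} = \left(- \frac{917}{2}\right)^{2} = \frac{840889}{4}$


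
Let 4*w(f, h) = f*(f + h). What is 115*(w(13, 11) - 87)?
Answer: -1035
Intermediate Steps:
w(f, h) = f*(f + h)/4 (w(f, h) = (f*(f + h))/4 = f*(f + h)/4)
115*(w(13, 11) - 87) = 115*((¼)*13*(13 + 11) - 87) = 115*((¼)*13*24 - 87) = 115*(78 - 87) = 115*(-9) = -1035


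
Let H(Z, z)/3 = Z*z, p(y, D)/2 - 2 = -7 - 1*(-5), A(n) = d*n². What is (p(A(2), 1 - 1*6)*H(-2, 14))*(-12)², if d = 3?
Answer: 0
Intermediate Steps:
A(n) = 3*n²
p(y, D) = 0 (p(y, D) = 4 + 2*(-7 - 1*(-5)) = 4 + 2*(-7 + 5) = 4 + 2*(-2) = 4 - 4 = 0)
H(Z, z) = 3*Z*z (H(Z, z) = 3*(Z*z) = 3*Z*z)
(p(A(2), 1 - 1*6)*H(-2, 14))*(-12)² = (0*(3*(-2)*14))*(-12)² = (0*(-84))*144 = 0*144 = 0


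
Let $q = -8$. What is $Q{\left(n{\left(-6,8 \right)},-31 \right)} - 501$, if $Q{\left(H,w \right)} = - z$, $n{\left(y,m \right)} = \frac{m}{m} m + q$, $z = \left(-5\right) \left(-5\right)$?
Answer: $-526$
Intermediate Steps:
$z = 25$
$n{\left(y,m \right)} = -8 + m$ ($n{\left(y,m \right)} = \frac{m}{m} m - 8 = 1 m - 8 = m - 8 = -8 + m$)
$Q{\left(H,w \right)} = -25$ ($Q{\left(H,w \right)} = \left(-1\right) 25 = -25$)
$Q{\left(n{\left(-6,8 \right)},-31 \right)} - 501 = -25 - 501 = -526$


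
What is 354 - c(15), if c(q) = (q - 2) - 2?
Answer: 343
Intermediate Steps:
c(q) = -4 + q (c(q) = (-2 + q) - 2 = -4 + q)
354 - c(15) = 354 - (-4 + 15) = 354 - 1*11 = 354 - 11 = 343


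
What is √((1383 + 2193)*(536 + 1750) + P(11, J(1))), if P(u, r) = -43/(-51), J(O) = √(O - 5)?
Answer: √21262490529/51 ≈ 2859.1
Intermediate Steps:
J(O) = √(-5 + O)
P(u, r) = 43/51 (P(u, r) = -43*(-1/51) = 43/51)
√((1383 + 2193)*(536 + 1750) + P(11, J(1))) = √((1383 + 2193)*(536 + 1750) + 43/51) = √(3576*2286 + 43/51) = √(8174736 + 43/51) = √(416911579/51) = √21262490529/51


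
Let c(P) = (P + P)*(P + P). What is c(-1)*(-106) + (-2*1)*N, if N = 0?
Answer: -424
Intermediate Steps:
c(P) = 4*P**2 (c(P) = (2*P)*(2*P) = 4*P**2)
c(-1)*(-106) + (-2*1)*N = (4*(-1)**2)*(-106) - 2*1*0 = (4*1)*(-106) - 2*0 = 4*(-106) + 0 = -424 + 0 = -424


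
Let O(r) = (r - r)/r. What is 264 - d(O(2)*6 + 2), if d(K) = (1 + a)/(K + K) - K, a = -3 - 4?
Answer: 535/2 ≈ 267.50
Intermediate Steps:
a = -7
O(r) = 0 (O(r) = 0/r = 0)
d(K) = -K - 3/K (d(K) = (1 - 7)/(K + K) - K = -6*1/(2*K) - K = -3/K - K = -K - 3/K)
264 - d(O(2)*6 + 2) = 264 - (-(0*6 + 2) - 3/(0*6 + 2)) = 264 - (-(0 + 2) - 3/(0 + 2)) = 264 - (-1*2 - 3/2) = 264 - (-2 - 3*1/2) = 264 - (-2 - 3/2) = 264 - 1*(-7/2) = 264 + 7/2 = 535/2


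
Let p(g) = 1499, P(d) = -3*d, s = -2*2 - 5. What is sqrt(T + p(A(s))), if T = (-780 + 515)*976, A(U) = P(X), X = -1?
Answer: I*sqrt(257141) ≈ 507.09*I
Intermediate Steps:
s = -9 (s = -4 - 5 = -9)
A(U) = 3 (A(U) = -3*(-1) = 3)
T = -258640 (T = -265*976 = -258640)
sqrt(T + p(A(s))) = sqrt(-258640 + 1499) = sqrt(-257141) = I*sqrt(257141)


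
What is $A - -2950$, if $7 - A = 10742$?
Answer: $-7785$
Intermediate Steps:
$A = -10735$ ($A = 7 - 10742 = -10735$)
$A - -2950 = -10735 - -2950 = -10735 + 2950 = -7785$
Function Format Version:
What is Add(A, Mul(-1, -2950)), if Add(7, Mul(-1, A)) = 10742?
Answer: -7785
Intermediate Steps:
A = -10735 (A = Add(7, Mul(-1, 10742)) = Add(7, -10742) = -10735)
Add(A, Mul(-1, -2950)) = Add(-10735, Mul(-1, -2950)) = Add(-10735, 2950) = -7785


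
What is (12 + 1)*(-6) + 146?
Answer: 68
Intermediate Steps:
(12 + 1)*(-6) + 146 = 13*(-6) + 146 = -78 + 146 = 68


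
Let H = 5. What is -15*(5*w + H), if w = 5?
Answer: -450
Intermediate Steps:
-15*(5*w + H) = -15*(5*5 + 5) = -15*(25 + 5) = -15*30 = -450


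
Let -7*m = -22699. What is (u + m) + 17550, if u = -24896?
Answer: -28723/7 ≈ -4103.3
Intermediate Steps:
m = 22699/7 (m = -⅐*(-22699) = 22699/7 ≈ 3242.7)
(u + m) + 17550 = (-24896 + 22699/7) + 17550 = -151573/7 + 17550 = -28723/7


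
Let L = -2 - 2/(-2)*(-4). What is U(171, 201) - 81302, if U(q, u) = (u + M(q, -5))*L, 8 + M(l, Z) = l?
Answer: -83486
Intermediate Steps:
M(l, Z) = -8 + l
L = -6 (L = -2 - 2*(-½)*(-4) = -2 + 1*(-4) = -2 - 4 = -6)
U(q, u) = 48 - 6*q - 6*u (U(q, u) = (u + (-8 + q))*(-6) = (-8 + q + u)*(-6) = 48 - 6*q - 6*u)
U(171, 201) - 81302 = (48 - 6*171 - 6*201) - 81302 = (48 - 1026 - 1206) - 81302 = -2184 - 81302 = -83486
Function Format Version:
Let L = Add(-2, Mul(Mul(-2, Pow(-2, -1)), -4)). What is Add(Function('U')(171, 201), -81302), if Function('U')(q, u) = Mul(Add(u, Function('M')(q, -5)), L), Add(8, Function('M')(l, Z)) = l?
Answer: -83486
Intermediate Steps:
Function('M')(l, Z) = Add(-8, l)
L = -6 (L = Add(-2, Mul(Mul(-2, Rational(-1, 2)), -4)) = Add(-2, Mul(1, -4)) = Add(-2, -4) = -6)
Function('U')(q, u) = Add(48, Mul(-6, q), Mul(-6, u)) (Function('U')(q, u) = Mul(Add(u, Add(-8, q)), -6) = Mul(Add(-8, q, u), -6) = Add(48, Mul(-6, q), Mul(-6, u)))
Add(Function('U')(171, 201), -81302) = Add(Add(48, Mul(-6, 171), Mul(-6, 201)), -81302) = Add(Add(48, -1026, -1206), -81302) = Add(-2184, -81302) = -83486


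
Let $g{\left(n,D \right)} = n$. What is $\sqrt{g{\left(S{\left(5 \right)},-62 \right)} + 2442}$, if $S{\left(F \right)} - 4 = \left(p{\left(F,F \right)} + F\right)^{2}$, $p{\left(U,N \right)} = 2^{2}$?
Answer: $19 \sqrt{7} \approx 50.269$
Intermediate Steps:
$p{\left(U,N \right)} = 4$
$S{\left(F \right)} = 4 + \left(4 + F\right)^{2}$
$\sqrt{g{\left(S{\left(5 \right)},-62 \right)} + 2442} = \sqrt{\left(4 + \left(4 + 5\right)^{2}\right) + 2442} = \sqrt{\left(4 + 9^{2}\right) + 2442} = \sqrt{\left(4 + 81\right) + 2442} = \sqrt{85 + 2442} = \sqrt{2527} = 19 \sqrt{7}$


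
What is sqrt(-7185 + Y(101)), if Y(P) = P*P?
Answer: 2*sqrt(754) ≈ 54.918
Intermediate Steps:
Y(P) = P**2
sqrt(-7185 + Y(101)) = sqrt(-7185 + 101**2) = sqrt(-7185 + 10201) = sqrt(3016) = 2*sqrt(754)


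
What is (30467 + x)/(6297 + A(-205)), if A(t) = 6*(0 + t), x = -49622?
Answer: -6385/1689 ≈ -3.7803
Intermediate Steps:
A(t) = 6*t
(30467 + x)/(6297 + A(-205)) = (30467 - 49622)/(6297 + 6*(-205)) = -19155/(6297 - 1230) = -19155/5067 = -19155*1/5067 = -6385/1689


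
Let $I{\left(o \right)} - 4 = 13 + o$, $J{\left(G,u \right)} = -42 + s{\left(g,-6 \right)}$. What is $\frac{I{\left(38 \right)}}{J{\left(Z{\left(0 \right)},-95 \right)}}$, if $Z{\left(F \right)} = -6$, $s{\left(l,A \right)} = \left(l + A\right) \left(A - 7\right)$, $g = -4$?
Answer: $\frac{5}{8} \approx 0.625$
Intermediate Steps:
$s{\left(l,A \right)} = \left(-7 + A\right) \left(A + l\right)$ ($s{\left(l,A \right)} = \left(A + l\right) \left(-7 + A\right) = \left(-7 + A\right) \left(A + l\right)$)
$J{\left(G,u \right)} = 88$ ($J{\left(G,u \right)} = -42 - \left(-94 - 36\right) = -42 + \left(36 + 42 + 28 + 24\right) = -42 + 130 = 88$)
$I{\left(o \right)} = 17 + o$ ($I{\left(o \right)} = 4 + \left(13 + o\right) = 17 + o$)
$\frac{I{\left(38 \right)}}{J{\left(Z{\left(0 \right)},-95 \right)}} = \frac{17 + 38}{88} = 55 \cdot \frac{1}{88} = \frac{5}{8}$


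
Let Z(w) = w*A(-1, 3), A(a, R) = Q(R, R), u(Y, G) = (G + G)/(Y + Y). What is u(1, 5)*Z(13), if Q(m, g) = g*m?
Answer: 585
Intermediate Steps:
u(Y, G) = G/Y (u(Y, G) = (2*G)/((2*Y)) = (2*G)*(1/(2*Y)) = G/Y)
A(a, R) = R**2 (A(a, R) = R*R = R**2)
Z(w) = 9*w (Z(w) = w*3**2 = w*9 = 9*w)
u(1, 5)*Z(13) = (5/1)*(9*13) = (5*1)*117 = 5*117 = 585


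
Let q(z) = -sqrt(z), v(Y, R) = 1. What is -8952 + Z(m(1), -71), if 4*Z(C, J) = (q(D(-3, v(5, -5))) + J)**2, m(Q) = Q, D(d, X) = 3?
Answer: -7691 + 71*sqrt(3)/2 ≈ -7629.5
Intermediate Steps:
Z(C, J) = (J - sqrt(3))**2/4 (Z(C, J) = (-sqrt(3) + J)**2/4 = (J - sqrt(3))**2/4)
-8952 + Z(m(1), -71) = -8952 + (-71 - sqrt(3))**2/4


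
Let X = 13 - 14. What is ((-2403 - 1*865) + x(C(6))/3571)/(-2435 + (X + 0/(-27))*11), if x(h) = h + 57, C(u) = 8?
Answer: 11669963/8734666 ≈ 1.3361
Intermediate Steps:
x(h) = 57 + h
X = -1
((-2403 - 1*865) + x(C(6))/3571)/(-2435 + (X + 0/(-27))*11) = ((-2403 - 1*865) + (57 + 8)/3571)/(-2435 + (-1 + 0/(-27))*11) = ((-2403 - 865) + 65*(1/3571))/(-2435 + (-1 + 0*(-1/27))*11) = (-3268 + 65/3571)/(-2435 + (-1 + 0)*11) = -11669963/(3571*(-2435 - 1*11)) = -11669963/(3571*(-2435 - 11)) = -11669963/3571/(-2446) = -11669963/3571*(-1/2446) = 11669963/8734666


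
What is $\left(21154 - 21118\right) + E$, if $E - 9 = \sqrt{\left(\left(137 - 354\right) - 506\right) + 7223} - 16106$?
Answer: $-16061 + 10 \sqrt{65} \approx -15980.0$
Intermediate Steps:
$E = -16097 + 10 \sqrt{65}$ ($E = 9 + \left(\sqrt{\left(\left(137 - 354\right) - 506\right) + 7223} - 16106\right) = 9 - \left(16106 - \sqrt{\left(-217 - 506\right) + 7223}\right) = 9 - \left(16106 - \sqrt{-723 + 7223}\right) = 9 - \left(16106 - \sqrt{6500}\right) = 9 - \left(16106 - 10 \sqrt{65}\right) = -16097 + 10 \sqrt{65} \approx -16016.0$)
$\left(21154 - 21118\right) + E = \left(21154 - 21118\right) - \left(16097 - 10 \sqrt{65}\right) = 36 - \left(16097 - 10 \sqrt{65}\right) = -16061 + 10 \sqrt{65}$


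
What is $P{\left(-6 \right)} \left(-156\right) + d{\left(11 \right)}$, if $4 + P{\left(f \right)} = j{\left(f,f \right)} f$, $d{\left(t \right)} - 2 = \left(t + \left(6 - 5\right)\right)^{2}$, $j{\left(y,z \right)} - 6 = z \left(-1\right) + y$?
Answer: $6386$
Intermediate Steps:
$j{\left(y,z \right)} = 6 + y - z$ ($j{\left(y,z \right)} = 6 + \left(z \left(-1\right) + y\right) = 6 + \left(- z + y\right) = 6 + \left(y - z\right) = 6 + y - z$)
$d{\left(t \right)} = 2 + \left(1 + t\right)^{2}$ ($d{\left(t \right)} = 2 + \left(t + \left(6 - 5\right)\right)^{2} = 2 + \left(t + 1\right)^{2} = 2 + \left(1 + t\right)^{2}$)
$P{\left(f \right)} = -4 + 6 f$ ($P{\left(f \right)} = -4 + \left(6 + f - f\right) f = -4 + 6 f$)
$P{\left(-6 \right)} \left(-156\right) + d{\left(11 \right)} = \left(-4 + 6 \left(-6\right)\right) \left(-156\right) + \left(2 + \left(1 + 11\right)^{2}\right) = \left(-4 - 36\right) \left(-156\right) + \left(2 + 12^{2}\right) = \left(-40\right) \left(-156\right) + \left(2 + 144\right) = 6240 + 146 = 6386$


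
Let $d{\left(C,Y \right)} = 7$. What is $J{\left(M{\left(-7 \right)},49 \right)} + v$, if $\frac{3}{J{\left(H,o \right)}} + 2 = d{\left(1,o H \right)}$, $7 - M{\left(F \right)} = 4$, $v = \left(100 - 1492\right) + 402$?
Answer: $- \frac{4947}{5} \approx -989.4$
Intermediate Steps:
$v = -990$ ($v = -1392 + 402 = -990$)
$M{\left(F \right)} = 3$ ($M{\left(F \right)} = 7 - 4 = 3$)
$J{\left(H,o \right)} = \frac{3}{5}$ ($J{\left(H,o \right)} = \frac{3}{-2 + 7} = \frac{3}{5}$)
$J{\left(M{\left(-7 \right)},49 \right)} + v = \frac{3}{5} - 990 = - \frac{4947}{5}$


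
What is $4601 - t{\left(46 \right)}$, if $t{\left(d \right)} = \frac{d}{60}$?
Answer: $\frac{138007}{30} \approx 4600.2$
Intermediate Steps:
$t{\left(d \right)} = \frac{d}{60}$ ($t{\left(d \right)} = d \frac{1}{60} = \frac{d}{60}$)
$4601 - t{\left(46 \right)} = 4601 - \frac{1}{60} \cdot 46 = 4601 - \frac{23}{30} = \frac{138007}{30}$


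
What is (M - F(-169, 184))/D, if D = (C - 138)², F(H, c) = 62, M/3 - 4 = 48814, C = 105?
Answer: 146392/1089 ≈ 134.43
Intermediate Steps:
M = 146454 (M = 12 + 3*48814 = 12 + 146442 = 146454)
D = 1089 (D = (105 - 138)² = (-33)² = 1089)
(M - F(-169, 184))/D = (146454 - 1*62)/1089 = (146454 - 62)*(1/1089) = 146392*(1/1089) = 146392/1089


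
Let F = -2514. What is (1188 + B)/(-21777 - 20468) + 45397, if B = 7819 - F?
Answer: 1917784744/42245 ≈ 45397.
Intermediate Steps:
B = 10333 (B = 7819 - 1*(-2514) = 7819 + 2514 = 10333)
(1188 + B)/(-21777 - 20468) + 45397 = (1188 + 10333)/(-21777 - 20468) + 45397 = 11521/(-42245) + 45397 = 11521*(-1/42245) + 45397 = -11521/42245 + 45397 = 1917784744/42245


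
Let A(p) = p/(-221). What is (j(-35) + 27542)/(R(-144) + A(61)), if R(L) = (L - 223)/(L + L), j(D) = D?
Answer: 1750765536/63539 ≈ 27554.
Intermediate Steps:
A(p) = -p/221 (A(p) = p*(-1/221) = -p/221)
R(L) = (-223 + L)/(2*L) (R(L) = (-223 + L)/((2*L)) = (-223 + L)*(1/(2*L)) = (-223 + L)/(2*L))
(j(-35) + 27542)/(R(-144) + A(61)) = (-35 + 27542)/((1/2)*(-223 - 144)/(-144) - 1/221*61) = 27507/((1/2)*(-1/144)*(-367) - 61/221) = 27507/(367/288 - 61/221) = 27507/(63539/63648) = 27507*(63648/63539) = 1750765536/63539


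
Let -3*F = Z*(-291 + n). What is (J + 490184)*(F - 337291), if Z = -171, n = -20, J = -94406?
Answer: -140508314004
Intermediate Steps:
F = -17727 (F = -(-57)*(-291 - 20) = -(-57)*(-311) = -⅓*53181 = -17727)
(J + 490184)*(F - 337291) = (-94406 + 490184)*(-17727 - 337291) = 395778*(-355018) = -140508314004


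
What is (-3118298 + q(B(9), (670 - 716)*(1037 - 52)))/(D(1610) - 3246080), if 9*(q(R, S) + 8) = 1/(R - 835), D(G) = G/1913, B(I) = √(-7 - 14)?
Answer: 37433655676894247/38967506559628020 + 1913*I*√21/38967506559628020 ≈ 0.96064 + 2.2497e-13*I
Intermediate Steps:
B(I) = I*√21 (B(I) = √(-21) = I*√21)
D(G) = G/1913 (D(G) = G*(1/1913) = G/1913)
q(R, S) = -8 + 1/(9*(-835 + R)) (q(R, S) = -8 + 1/(9*(R - 835)) = -8 + 1/(9*(-835 + R)))
(-3118298 + q(B(9), (670 - 716)*(1037 - 52)))/(D(1610) - 3246080) = (-3118298 + (60121 - 72*I*√21)/(9*(-835 + I*√21)))/((1/1913)*1610 - 3246080) = (-3118298 + (60121 - 72*I*√21)/(9*(-835 + I*√21)))/(1610/1913 - 3246080) = (-3118298 + (60121 - 72*I*√21)/(9*(-835 + I*√21)))/(-6209749430/1913) = (-3118298 + (60121 - 72*I*√21)/(9*(-835 + I*√21)))*(-1913/6209749430) = 2982652037/3104874715 - 1913*(60121 - 72*I*√21)/(55887744870*(-835 + I*√21))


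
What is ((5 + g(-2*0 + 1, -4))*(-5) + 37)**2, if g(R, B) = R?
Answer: 49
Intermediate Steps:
((5 + g(-2*0 + 1, -4))*(-5) + 37)**2 = ((5 + (-2*0 + 1))*(-5) + 37)**2 = ((5 + (0 + 1))*(-5) + 37)**2 = ((5 + 1)*(-5) + 37)**2 = (6*(-5) + 37)**2 = (-30 + 37)**2 = 7**2 = 49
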